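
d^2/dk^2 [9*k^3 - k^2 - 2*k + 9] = 54*k - 2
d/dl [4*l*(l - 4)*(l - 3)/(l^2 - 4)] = 4*(l^4 - 24*l^2 + 56*l - 48)/(l^4 - 8*l^2 + 16)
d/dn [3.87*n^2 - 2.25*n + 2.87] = 7.74*n - 2.25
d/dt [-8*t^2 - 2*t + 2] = -16*t - 2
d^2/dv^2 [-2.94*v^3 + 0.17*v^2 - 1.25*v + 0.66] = 0.34 - 17.64*v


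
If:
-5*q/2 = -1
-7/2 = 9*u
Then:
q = 2/5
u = -7/18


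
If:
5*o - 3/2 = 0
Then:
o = 3/10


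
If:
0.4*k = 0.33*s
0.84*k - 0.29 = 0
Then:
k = 0.35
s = 0.42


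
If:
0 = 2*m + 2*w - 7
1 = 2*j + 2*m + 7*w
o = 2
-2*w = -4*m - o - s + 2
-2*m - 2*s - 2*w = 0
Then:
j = -59/8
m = 7/4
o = 2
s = -7/2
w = 7/4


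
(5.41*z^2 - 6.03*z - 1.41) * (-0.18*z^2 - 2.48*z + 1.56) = -0.9738*z^4 - 12.3314*z^3 + 23.6478*z^2 - 5.91*z - 2.1996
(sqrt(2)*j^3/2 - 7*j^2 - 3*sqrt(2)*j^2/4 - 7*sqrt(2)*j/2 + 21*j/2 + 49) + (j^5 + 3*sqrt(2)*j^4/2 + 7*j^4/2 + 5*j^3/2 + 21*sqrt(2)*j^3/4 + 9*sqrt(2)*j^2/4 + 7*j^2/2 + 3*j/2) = j^5 + 3*sqrt(2)*j^4/2 + 7*j^4/2 + 5*j^3/2 + 23*sqrt(2)*j^3/4 - 7*j^2/2 + 3*sqrt(2)*j^2/2 - 7*sqrt(2)*j/2 + 12*j + 49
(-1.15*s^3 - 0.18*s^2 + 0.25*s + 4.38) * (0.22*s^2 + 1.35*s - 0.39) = -0.253*s^5 - 1.5921*s^4 + 0.2605*s^3 + 1.3713*s^2 + 5.8155*s - 1.7082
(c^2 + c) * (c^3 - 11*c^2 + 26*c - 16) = c^5 - 10*c^4 + 15*c^3 + 10*c^2 - 16*c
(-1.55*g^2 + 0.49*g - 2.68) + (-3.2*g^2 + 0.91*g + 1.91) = -4.75*g^2 + 1.4*g - 0.77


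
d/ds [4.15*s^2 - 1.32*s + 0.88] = 8.3*s - 1.32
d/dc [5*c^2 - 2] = 10*c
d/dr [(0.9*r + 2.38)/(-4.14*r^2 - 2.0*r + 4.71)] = (3.726*r^2 + 19.7064*r + 8.999)/(17.1396*r^4 + 16.56*r^3 - 34.9988*r^2 - 18.84*r + 22.1841)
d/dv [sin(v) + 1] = cos(v)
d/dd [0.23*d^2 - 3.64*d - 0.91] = 0.46*d - 3.64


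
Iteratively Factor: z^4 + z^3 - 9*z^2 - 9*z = (z)*(z^3 + z^2 - 9*z - 9) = z*(z + 3)*(z^2 - 2*z - 3) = z*(z - 3)*(z + 3)*(z + 1)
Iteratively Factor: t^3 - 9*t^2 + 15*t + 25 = (t + 1)*(t^2 - 10*t + 25) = (t - 5)*(t + 1)*(t - 5)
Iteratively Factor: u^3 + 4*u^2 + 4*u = (u)*(u^2 + 4*u + 4) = u*(u + 2)*(u + 2)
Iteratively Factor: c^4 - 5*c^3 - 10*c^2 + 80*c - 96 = (c - 2)*(c^3 - 3*c^2 - 16*c + 48) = (c - 3)*(c - 2)*(c^2 - 16) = (c - 3)*(c - 2)*(c + 4)*(c - 4)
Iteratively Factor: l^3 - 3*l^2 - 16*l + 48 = (l - 4)*(l^2 + l - 12) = (l - 4)*(l - 3)*(l + 4)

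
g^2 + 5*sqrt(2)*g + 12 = (g + 2*sqrt(2))*(g + 3*sqrt(2))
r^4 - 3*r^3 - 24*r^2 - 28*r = r*(r - 7)*(r + 2)^2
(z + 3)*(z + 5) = z^2 + 8*z + 15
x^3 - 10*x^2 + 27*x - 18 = (x - 6)*(x - 3)*(x - 1)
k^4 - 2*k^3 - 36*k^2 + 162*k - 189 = (k - 3)^3*(k + 7)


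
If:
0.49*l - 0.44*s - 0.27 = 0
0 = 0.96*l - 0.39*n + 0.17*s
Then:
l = 0.897959183673469*s + 0.551020408163265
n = 2.64625850340136*s + 1.3563579277865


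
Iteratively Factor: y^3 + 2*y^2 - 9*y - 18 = (y + 2)*(y^2 - 9) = (y + 2)*(y + 3)*(y - 3)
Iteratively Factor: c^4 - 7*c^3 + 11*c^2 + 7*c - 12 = (c - 3)*(c^3 - 4*c^2 - c + 4) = (c - 4)*(c - 3)*(c^2 - 1) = (c - 4)*(c - 3)*(c + 1)*(c - 1)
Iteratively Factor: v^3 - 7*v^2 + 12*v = (v - 3)*(v^2 - 4*v) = (v - 4)*(v - 3)*(v)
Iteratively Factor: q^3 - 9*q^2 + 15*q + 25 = (q + 1)*(q^2 - 10*q + 25) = (q - 5)*(q + 1)*(q - 5)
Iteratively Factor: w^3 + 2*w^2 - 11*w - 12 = (w + 1)*(w^2 + w - 12) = (w + 1)*(w + 4)*(w - 3)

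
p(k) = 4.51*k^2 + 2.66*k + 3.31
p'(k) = 9.02*k + 2.66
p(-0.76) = 3.89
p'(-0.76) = -4.20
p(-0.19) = 2.97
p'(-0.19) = 0.95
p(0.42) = 5.22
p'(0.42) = 6.45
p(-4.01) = 65.16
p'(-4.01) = -33.51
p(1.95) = 25.65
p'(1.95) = 20.25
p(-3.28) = 43.11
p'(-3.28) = -26.93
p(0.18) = 3.93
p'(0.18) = 4.28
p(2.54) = 39.16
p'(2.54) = 25.57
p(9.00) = 392.56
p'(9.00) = 83.84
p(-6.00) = 149.71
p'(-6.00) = -51.46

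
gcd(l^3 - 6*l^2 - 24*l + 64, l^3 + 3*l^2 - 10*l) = l - 2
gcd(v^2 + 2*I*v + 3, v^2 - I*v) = v - I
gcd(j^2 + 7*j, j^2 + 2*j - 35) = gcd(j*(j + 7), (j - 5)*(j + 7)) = j + 7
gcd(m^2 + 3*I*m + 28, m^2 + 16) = m - 4*I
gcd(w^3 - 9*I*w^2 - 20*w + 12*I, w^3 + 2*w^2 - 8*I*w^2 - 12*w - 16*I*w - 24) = w^2 - 8*I*w - 12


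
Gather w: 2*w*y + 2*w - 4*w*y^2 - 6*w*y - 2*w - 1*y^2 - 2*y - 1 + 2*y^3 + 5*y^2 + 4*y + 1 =w*(-4*y^2 - 4*y) + 2*y^3 + 4*y^2 + 2*y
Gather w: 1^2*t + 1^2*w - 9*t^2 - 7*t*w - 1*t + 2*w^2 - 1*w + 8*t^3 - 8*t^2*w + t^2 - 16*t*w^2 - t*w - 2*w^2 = 8*t^3 - 8*t^2 - 16*t*w^2 + w*(-8*t^2 - 8*t)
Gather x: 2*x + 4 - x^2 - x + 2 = -x^2 + x + 6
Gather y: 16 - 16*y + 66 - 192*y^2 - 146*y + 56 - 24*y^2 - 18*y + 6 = -216*y^2 - 180*y + 144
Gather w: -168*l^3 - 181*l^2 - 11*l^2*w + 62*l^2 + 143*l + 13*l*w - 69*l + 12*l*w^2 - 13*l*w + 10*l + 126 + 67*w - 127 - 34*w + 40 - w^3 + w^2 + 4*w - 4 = -168*l^3 - 119*l^2 + 84*l - w^3 + w^2*(12*l + 1) + w*(37 - 11*l^2) + 35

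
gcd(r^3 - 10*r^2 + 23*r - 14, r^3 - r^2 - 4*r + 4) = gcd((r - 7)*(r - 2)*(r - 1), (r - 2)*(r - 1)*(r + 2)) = r^2 - 3*r + 2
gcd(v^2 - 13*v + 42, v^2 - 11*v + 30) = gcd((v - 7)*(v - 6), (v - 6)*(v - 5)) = v - 6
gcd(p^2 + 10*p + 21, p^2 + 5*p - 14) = p + 7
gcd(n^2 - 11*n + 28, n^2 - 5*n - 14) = n - 7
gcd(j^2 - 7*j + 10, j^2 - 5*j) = j - 5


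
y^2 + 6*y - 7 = (y - 1)*(y + 7)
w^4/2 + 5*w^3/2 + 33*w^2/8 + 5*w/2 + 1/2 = (w/2 + 1)*(w + 1/2)^2*(w + 2)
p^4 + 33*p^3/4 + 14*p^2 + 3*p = p*(p + 1/4)*(p + 2)*(p + 6)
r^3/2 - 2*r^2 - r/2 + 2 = (r/2 + 1/2)*(r - 4)*(r - 1)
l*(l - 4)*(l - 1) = l^3 - 5*l^2 + 4*l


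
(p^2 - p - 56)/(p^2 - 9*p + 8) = (p + 7)/(p - 1)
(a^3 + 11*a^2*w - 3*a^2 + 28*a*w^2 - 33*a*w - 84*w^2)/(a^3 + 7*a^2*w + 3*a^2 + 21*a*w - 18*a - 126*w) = (a + 4*w)/(a + 6)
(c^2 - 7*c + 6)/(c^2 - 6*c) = (c - 1)/c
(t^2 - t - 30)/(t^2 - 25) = (t - 6)/(t - 5)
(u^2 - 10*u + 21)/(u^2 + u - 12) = (u - 7)/(u + 4)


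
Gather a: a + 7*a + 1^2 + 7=8*a + 8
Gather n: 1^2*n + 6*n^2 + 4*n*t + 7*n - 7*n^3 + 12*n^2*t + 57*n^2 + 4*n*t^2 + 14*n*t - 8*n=-7*n^3 + n^2*(12*t + 63) + n*(4*t^2 + 18*t)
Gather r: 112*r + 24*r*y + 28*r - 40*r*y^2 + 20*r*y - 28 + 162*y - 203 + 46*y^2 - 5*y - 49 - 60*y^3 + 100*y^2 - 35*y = r*(-40*y^2 + 44*y + 140) - 60*y^3 + 146*y^2 + 122*y - 280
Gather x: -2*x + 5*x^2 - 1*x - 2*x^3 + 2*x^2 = -2*x^3 + 7*x^2 - 3*x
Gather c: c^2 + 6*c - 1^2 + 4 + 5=c^2 + 6*c + 8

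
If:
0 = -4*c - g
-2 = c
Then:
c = -2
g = 8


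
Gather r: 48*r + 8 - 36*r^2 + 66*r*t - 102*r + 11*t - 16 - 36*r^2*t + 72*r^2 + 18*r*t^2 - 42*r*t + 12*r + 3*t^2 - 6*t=r^2*(36 - 36*t) + r*(18*t^2 + 24*t - 42) + 3*t^2 + 5*t - 8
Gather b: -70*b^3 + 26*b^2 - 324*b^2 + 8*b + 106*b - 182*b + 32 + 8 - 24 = -70*b^3 - 298*b^2 - 68*b + 16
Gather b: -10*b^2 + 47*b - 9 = -10*b^2 + 47*b - 9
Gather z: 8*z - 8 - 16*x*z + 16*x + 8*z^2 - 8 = 16*x + 8*z^2 + z*(8 - 16*x) - 16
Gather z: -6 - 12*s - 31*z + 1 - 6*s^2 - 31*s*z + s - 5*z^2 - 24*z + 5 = -6*s^2 - 11*s - 5*z^2 + z*(-31*s - 55)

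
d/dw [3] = 0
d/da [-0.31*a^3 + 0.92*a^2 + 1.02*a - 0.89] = -0.93*a^2 + 1.84*a + 1.02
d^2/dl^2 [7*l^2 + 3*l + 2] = 14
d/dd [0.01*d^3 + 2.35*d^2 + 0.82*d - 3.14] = 0.03*d^2 + 4.7*d + 0.82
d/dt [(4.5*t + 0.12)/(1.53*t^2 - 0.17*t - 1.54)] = (6.885*t^2 - 0.765*t - (3.06*t - 0.17)*(4.5*t + 0.12) - 6.93)/(-1.53*t^2 + 0.17*t + 1.54)^2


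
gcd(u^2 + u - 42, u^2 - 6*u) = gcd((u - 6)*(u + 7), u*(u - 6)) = u - 6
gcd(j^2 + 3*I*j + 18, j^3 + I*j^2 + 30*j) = j + 6*I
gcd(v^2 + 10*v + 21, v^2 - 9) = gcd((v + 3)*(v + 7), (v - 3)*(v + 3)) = v + 3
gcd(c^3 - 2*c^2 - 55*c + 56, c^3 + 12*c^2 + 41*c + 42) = c + 7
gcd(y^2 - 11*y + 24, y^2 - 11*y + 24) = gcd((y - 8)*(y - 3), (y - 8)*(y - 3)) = y^2 - 11*y + 24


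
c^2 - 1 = (c - 1)*(c + 1)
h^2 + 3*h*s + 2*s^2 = (h + s)*(h + 2*s)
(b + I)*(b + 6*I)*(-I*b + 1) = -I*b^3 + 8*b^2 + 13*I*b - 6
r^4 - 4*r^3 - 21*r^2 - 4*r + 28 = (r - 7)*(r - 1)*(r + 2)^2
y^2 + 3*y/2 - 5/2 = (y - 1)*(y + 5/2)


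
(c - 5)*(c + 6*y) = c^2 + 6*c*y - 5*c - 30*y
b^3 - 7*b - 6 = (b - 3)*(b + 1)*(b + 2)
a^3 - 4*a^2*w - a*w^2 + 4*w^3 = (a - 4*w)*(a - w)*(a + w)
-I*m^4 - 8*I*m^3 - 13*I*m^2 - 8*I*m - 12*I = (m + 2)*(m + 6)*(m - I)*(-I*m + 1)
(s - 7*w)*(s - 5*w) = s^2 - 12*s*w + 35*w^2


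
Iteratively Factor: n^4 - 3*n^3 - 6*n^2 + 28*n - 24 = (n - 2)*(n^3 - n^2 - 8*n + 12) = (n - 2)*(n + 3)*(n^2 - 4*n + 4) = (n - 2)^2*(n + 3)*(n - 2)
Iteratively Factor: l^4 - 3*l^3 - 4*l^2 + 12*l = (l - 2)*(l^3 - l^2 - 6*l) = (l - 2)*(l + 2)*(l^2 - 3*l) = (l - 3)*(l - 2)*(l + 2)*(l)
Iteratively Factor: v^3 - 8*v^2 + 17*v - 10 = (v - 2)*(v^2 - 6*v + 5) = (v - 2)*(v - 1)*(v - 5)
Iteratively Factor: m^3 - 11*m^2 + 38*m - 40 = (m - 4)*(m^2 - 7*m + 10) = (m - 5)*(m - 4)*(m - 2)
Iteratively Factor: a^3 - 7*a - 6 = (a + 1)*(a^2 - a - 6) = (a - 3)*(a + 1)*(a + 2)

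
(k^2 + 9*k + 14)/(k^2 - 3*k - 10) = (k + 7)/(k - 5)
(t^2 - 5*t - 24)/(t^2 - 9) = (t - 8)/(t - 3)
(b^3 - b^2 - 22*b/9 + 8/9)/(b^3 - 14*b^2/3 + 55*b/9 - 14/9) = (3*b + 4)/(3*b - 7)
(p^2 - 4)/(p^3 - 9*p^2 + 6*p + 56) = (p - 2)/(p^2 - 11*p + 28)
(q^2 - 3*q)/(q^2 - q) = (q - 3)/(q - 1)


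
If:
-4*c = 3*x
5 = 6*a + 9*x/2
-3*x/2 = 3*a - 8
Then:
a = 19/3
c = 11/2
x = -22/3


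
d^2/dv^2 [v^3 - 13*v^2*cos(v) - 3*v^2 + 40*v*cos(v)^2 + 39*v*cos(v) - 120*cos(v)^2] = 13*v^2*cos(v) + 52*v*sin(v) - 39*v*cos(v) - 80*v*cos(2*v) + 6*v - 78*sin(v) - 80*sin(2*v) - 26*cos(v) + 240*cos(2*v) - 6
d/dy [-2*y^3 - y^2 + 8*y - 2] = -6*y^2 - 2*y + 8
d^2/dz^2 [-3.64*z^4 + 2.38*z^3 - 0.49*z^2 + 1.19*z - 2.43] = -43.68*z^2 + 14.28*z - 0.98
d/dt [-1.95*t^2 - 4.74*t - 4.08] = -3.9*t - 4.74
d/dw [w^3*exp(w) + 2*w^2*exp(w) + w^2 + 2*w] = w^3*exp(w) + 5*w^2*exp(w) + 4*w*exp(w) + 2*w + 2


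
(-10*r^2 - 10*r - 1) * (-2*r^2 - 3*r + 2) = 20*r^4 + 50*r^3 + 12*r^2 - 17*r - 2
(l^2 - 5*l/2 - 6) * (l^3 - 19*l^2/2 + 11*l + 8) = l^5 - 12*l^4 + 115*l^3/4 + 75*l^2/2 - 86*l - 48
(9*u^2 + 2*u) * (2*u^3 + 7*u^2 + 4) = 18*u^5 + 67*u^4 + 14*u^3 + 36*u^2 + 8*u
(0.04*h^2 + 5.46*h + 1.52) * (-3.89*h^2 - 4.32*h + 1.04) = -0.1556*h^4 - 21.4122*h^3 - 29.4584*h^2 - 0.888000000000001*h + 1.5808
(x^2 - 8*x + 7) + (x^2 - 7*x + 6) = 2*x^2 - 15*x + 13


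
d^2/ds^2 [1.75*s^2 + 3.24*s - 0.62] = 3.50000000000000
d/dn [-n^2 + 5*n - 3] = 5 - 2*n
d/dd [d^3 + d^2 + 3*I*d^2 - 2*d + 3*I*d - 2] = 3*d^2 + d*(2 + 6*I) - 2 + 3*I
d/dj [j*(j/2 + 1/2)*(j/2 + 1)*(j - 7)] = j^3 - 3*j^2 - 19*j/2 - 7/2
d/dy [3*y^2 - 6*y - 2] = 6*y - 6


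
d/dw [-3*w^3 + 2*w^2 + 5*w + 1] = -9*w^2 + 4*w + 5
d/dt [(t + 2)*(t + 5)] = 2*t + 7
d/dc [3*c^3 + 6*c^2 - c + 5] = 9*c^2 + 12*c - 1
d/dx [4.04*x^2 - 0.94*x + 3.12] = 8.08*x - 0.94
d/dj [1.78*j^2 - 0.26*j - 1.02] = 3.56*j - 0.26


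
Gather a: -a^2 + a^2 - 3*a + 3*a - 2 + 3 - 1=0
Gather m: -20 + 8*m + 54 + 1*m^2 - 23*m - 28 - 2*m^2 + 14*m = -m^2 - m + 6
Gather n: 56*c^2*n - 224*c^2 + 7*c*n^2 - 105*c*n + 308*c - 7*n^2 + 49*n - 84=-224*c^2 + 308*c + n^2*(7*c - 7) + n*(56*c^2 - 105*c + 49) - 84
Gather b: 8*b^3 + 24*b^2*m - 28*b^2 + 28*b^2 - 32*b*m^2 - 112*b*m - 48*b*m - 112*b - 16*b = 8*b^3 + 24*b^2*m + b*(-32*m^2 - 160*m - 128)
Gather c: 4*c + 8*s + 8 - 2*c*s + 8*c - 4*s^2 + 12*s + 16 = c*(12 - 2*s) - 4*s^2 + 20*s + 24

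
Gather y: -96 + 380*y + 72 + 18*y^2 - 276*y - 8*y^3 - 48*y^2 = -8*y^3 - 30*y^2 + 104*y - 24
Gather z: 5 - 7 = -2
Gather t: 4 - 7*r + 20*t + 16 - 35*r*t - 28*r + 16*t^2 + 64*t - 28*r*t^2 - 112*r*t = -35*r + t^2*(16 - 28*r) + t*(84 - 147*r) + 20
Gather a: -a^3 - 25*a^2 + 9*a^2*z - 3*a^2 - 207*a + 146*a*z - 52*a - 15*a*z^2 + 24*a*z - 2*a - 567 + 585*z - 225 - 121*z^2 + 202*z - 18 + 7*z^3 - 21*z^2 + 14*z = -a^3 + a^2*(9*z - 28) + a*(-15*z^2 + 170*z - 261) + 7*z^3 - 142*z^2 + 801*z - 810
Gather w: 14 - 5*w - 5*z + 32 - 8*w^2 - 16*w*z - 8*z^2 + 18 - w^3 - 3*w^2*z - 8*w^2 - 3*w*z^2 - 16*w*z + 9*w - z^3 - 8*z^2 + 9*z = -w^3 + w^2*(-3*z - 16) + w*(-3*z^2 - 32*z + 4) - z^3 - 16*z^2 + 4*z + 64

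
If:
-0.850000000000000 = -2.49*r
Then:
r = 0.34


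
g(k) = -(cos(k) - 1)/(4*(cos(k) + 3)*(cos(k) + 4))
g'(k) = -(cos(k) - 1)*sin(k)/(4*(cos(k) + 3)*(cos(k) + 4)^2) - (cos(k) - 1)*sin(k)/(4*(cos(k) + 3)^2*(cos(k) + 4)) + sin(k)/(4*(cos(k) + 3)*(cos(k) + 4))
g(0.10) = 0.00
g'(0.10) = 0.00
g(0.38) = 0.00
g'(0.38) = 0.00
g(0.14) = 0.00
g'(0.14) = 0.00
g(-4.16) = 0.04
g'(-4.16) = 0.05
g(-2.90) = 0.08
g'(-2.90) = -0.03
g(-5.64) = 0.00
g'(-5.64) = 0.01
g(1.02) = 0.01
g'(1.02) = 0.02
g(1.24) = 0.01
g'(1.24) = 0.02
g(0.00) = 0.00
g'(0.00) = 0.00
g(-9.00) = 0.07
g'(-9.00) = -0.04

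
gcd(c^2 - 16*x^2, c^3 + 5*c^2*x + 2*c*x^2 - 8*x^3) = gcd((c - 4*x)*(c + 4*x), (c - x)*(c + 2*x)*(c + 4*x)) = c + 4*x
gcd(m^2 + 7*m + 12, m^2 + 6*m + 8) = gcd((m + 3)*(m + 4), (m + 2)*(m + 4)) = m + 4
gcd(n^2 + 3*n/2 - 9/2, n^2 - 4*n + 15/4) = n - 3/2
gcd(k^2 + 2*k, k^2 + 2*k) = k^2 + 2*k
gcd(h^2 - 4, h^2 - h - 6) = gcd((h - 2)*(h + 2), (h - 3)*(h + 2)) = h + 2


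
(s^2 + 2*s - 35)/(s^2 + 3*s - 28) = (s - 5)/(s - 4)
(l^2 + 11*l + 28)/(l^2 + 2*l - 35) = (l + 4)/(l - 5)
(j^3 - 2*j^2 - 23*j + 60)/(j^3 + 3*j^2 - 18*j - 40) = (j - 3)/(j + 2)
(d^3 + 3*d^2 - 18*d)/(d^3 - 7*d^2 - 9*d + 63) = d*(d + 6)/(d^2 - 4*d - 21)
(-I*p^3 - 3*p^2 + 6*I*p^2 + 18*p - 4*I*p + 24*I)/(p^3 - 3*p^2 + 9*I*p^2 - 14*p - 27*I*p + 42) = (-I*p^3 + p^2*(-3 + 6*I) + p*(18 - 4*I) + 24*I)/(p^3 + p^2*(-3 + 9*I) + p*(-14 - 27*I) + 42)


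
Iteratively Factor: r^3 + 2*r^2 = (r)*(r^2 + 2*r) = r*(r + 2)*(r)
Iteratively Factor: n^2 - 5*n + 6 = (n - 2)*(n - 3)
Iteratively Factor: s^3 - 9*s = (s + 3)*(s^2 - 3*s) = (s - 3)*(s + 3)*(s)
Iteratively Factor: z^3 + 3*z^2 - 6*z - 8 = (z + 1)*(z^2 + 2*z - 8) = (z + 1)*(z + 4)*(z - 2)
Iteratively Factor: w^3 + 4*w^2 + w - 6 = (w + 2)*(w^2 + 2*w - 3) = (w - 1)*(w + 2)*(w + 3)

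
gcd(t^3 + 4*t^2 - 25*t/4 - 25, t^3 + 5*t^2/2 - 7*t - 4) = t + 4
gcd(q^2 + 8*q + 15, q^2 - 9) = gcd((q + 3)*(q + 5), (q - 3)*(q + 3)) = q + 3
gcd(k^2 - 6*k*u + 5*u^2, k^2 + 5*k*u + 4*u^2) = 1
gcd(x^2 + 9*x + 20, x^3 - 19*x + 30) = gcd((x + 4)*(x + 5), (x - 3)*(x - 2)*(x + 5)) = x + 5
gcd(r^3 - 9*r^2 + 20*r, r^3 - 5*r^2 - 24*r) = r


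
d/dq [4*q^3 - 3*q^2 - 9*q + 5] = 12*q^2 - 6*q - 9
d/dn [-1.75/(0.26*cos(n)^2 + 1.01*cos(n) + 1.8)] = -(0.91*cos(n) + 1.7675)*sin(n)/(0.26*cos(n)^2 + 1.01*cos(n) + 1.8)^2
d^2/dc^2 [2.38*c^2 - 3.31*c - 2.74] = 4.76000000000000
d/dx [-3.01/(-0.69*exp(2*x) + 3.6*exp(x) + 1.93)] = (10.836 - 4.1538*exp(x))*exp(x)/(-0.69*exp(2*x) + 3.6*exp(x) + 1.93)^2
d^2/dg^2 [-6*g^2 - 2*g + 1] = -12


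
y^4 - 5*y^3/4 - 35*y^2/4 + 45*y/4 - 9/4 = (y - 3)*(y - 1)*(y - 1/4)*(y + 3)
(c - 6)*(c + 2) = c^2 - 4*c - 12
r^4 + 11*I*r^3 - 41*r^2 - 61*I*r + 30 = (r + I)*(r + 2*I)*(r + 3*I)*(r + 5*I)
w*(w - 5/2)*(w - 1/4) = w^3 - 11*w^2/4 + 5*w/8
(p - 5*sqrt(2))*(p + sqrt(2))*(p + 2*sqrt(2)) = p^3 - 2*sqrt(2)*p^2 - 26*p - 20*sqrt(2)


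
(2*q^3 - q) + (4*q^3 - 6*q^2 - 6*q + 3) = 6*q^3 - 6*q^2 - 7*q + 3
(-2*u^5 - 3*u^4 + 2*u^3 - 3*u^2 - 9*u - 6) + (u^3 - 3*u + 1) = -2*u^5 - 3*u^4 + 3*u^3 - 3*u^2 - 12*u - 5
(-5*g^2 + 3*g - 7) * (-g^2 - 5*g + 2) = 5*g^4 + 22*g^3 - 18*g^2 + 41*g - 14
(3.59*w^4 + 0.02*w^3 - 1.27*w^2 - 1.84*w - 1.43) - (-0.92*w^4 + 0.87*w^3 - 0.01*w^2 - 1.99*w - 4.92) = 4.51*w^4 - 0.85*w^3 - 1.26*w^2 + 0.15*w + 3.49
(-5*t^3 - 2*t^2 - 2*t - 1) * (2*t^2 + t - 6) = -10*t^5 - 9*t^4 + 24*t^3 + 8*t^2 + 11*t + 6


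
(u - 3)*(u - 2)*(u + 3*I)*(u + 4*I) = u^4 - 5*u^3 + 7*I*u^3 - 6*u^2 - 35*I*u^2 + 60*u + 42*I*u - 72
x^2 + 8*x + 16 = (x + 4)^2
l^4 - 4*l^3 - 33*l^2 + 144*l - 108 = (l - 6)*(l - 3)*(l - 1)*(l + 6)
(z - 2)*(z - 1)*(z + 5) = z^3 + 2*z^2 - 13*z + 10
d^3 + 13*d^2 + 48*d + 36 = (d + 1)*(d + 6)^2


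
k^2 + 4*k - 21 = (k - 3)*(k + 7)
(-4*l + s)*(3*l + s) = -12*l^2 - l*s + s^2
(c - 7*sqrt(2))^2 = c^2 - 14*sqrt(2)*c + 98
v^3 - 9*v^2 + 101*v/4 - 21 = (v - 4)*(v - 7/2)*(v - 3/2)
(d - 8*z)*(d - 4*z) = d^2 - 12*d*z + 32*z^2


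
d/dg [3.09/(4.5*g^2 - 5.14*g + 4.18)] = (15.8826 - 27.81*g)/(4.5*g^2 - 5.14*g + 4.18)^2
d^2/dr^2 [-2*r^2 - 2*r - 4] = -4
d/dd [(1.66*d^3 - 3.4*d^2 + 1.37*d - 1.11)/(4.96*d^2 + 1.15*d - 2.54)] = (8.2336*d^4 + 3.818*d^3 - 23.3544*d^2 + 28.2832*d - 2.2033)/(24.6016*d^4 + 11.408*d^3 - 23.8743*d^2 - 5.842*d + 6.4516)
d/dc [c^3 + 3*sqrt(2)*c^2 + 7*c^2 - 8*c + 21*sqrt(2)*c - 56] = 3*c^2 + 6*sqrt(2)*c + 14*c - 8 + 21*sqrt(2)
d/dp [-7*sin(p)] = -7*cos(p)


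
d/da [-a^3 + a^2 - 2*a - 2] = -3*a^2 + 2*a - 2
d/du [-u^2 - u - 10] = -2*u - 1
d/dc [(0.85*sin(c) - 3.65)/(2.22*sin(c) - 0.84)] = 7.389*cos(c)/(2.22*sin(c) - 0.84)^2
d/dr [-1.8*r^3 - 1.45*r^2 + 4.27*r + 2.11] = -5.4*r^2 - 2.9*r + 4.27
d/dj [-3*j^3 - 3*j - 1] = -9*j^2 - 3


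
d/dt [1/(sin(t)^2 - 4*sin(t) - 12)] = 2*(2 - sin(t))*cos(t)/((sin(t) - 6)^2*(sin(t) + 2)^2)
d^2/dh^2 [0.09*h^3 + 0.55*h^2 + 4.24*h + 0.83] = 0.54*h + 1.1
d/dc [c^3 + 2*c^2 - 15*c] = 3*c^2 + 4*c - 15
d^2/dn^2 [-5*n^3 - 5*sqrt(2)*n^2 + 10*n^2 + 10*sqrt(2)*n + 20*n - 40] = -30*n - 10*sqrt(2) + 20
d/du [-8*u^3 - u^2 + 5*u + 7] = -24*u^2 - 2*u + 5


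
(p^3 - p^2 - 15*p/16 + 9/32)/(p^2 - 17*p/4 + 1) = (8*p^2 - 6*p - 9)/(8*(p - 4))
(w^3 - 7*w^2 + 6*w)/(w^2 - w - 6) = w*(-w^2 + 7*w - 6)/(-w^2 + w + 6)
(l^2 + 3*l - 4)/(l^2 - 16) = (l - 1)/(l - 4)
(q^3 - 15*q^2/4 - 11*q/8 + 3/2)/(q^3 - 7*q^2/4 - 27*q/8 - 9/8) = (2*q^2 - 9*q + 4)/(2*q^2 - 5*q - 3)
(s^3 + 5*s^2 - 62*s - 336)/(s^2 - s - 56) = s + 6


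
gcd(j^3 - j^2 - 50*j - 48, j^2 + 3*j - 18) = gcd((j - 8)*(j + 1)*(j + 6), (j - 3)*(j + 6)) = j + 6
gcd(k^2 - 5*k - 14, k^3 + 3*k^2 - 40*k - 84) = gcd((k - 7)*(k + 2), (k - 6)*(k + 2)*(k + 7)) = k + 2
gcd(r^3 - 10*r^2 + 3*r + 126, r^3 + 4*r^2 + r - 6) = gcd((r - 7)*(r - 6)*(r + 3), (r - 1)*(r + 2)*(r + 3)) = r + 3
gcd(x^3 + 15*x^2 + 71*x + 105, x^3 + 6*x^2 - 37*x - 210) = x^2 + 12*x + 35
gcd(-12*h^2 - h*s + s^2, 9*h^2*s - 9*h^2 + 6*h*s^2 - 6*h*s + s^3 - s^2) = 3*h + s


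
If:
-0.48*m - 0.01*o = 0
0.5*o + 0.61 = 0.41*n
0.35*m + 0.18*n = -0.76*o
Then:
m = 0.01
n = 1.15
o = -0.28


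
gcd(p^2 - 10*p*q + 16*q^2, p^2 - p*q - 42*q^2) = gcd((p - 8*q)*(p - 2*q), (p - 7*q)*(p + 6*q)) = 1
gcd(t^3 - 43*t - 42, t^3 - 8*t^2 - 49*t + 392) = t - 7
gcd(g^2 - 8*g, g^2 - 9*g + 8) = g - 8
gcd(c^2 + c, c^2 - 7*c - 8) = c + 1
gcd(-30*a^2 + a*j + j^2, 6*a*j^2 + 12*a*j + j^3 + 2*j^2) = 6*a + j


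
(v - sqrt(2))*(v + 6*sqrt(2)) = v^2 + 5*sqrt(2)*v - 12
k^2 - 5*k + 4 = (k - 4)*(k - 1)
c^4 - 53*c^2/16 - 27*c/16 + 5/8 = (c - 2)*(c - 1/4)*(c + 1)*(c + 5/4)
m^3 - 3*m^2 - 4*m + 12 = (m - 3)*(m - 2)*(m + 2)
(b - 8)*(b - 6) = b^2 - 14*b + 48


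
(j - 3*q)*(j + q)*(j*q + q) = j^3*q - 2*j^2*q^2 + j^2*q - 3*j*q^3 - 2*j*q^2 - 3*q^3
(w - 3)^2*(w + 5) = w^3 - w^2 - 21*w + 45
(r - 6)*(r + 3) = r^2 - 3*r - 18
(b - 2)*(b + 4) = b^2 + 2*b - 8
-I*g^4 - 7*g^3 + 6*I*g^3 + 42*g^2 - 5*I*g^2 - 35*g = g*(g - 5)*(g - 7*I)*(-I*g + I)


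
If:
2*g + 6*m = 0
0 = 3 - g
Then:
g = 3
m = -1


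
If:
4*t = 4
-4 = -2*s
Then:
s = 2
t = 1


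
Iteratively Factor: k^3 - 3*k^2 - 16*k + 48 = (k + 4)*(k^2 - 7*k + 12) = (k - 3)*(k + 4)*(k - 4)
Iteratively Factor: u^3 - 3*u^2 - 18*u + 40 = (u - 2)*(u^2 - u - 20) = (u - 2)*(u + 4)*(u - 5)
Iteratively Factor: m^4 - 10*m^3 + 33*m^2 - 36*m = (m)*(m^3 - 10*m^2 + 33*m - 36) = m*(m - 3)*(m^2 - 7*m + 12) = m*(m - 3)^2*(m - 4)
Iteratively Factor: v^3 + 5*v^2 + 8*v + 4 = (v + 2)*(v^2 + 3*v + 2) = (v + 2)^2*(v + 1)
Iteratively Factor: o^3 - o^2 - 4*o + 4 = (o - 1)*(o^2 - 4) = (o - 1)*(o + 2)*(o - 2)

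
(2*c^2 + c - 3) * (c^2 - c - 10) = 2*c^4 - c^3 - 24*c^2 - 7*c + 30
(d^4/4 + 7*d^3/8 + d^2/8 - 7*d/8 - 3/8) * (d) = d^5/4 + 7*d^4/8 + d^3/8 - 7*d^2/8 - 3*d/8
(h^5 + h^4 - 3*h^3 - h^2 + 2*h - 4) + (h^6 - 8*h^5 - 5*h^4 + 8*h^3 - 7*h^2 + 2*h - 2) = h^6 - 7*h^5 - 4*h^4 + 5*h^3 - 8*h^2 + 4*h - 6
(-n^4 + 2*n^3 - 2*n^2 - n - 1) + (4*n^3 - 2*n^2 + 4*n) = -n^4 + 6*n^3 - 4*n^2 + 3*n - 1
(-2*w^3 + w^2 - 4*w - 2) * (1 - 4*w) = 8*w^4 - 6*w^3 + 17*w^2 + 4*w - 2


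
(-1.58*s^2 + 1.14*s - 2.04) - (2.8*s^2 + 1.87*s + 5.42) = -4.38*s^2 - 0.73*s - 7.46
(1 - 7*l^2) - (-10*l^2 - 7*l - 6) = 3*l^2 + 7*l + 7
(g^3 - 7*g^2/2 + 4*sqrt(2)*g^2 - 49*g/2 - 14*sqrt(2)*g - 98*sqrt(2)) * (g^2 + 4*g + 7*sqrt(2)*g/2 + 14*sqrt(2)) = g^5 + g^4/2 + 15*sqrt(2)*g^4/2 - 21*g^3/2 + 15*sqrt(2)*g^3/4 - 1155*sqrt(2)*g^2/4 - 84*g^2 - 1078*g - 735*sqrt(2)*g - 2744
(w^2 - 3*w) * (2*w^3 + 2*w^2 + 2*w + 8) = 2*w^5 - 4*w^4 - 4*w^3 + 2*w^2 - 24*w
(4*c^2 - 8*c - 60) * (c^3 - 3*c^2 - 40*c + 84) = 4*c^5 - 20*c^4 - 196*c^3 + 836*c^2 + 1728*c - 5040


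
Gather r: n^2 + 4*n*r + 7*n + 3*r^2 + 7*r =n^2 + 7*n + 3*r^2 + r*(4*n + 7)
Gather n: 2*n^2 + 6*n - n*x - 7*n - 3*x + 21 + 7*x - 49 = 2*n^2 + n*(-x - 1) + 4*x - 28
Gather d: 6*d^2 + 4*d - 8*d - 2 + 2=6*d^2 - 4*d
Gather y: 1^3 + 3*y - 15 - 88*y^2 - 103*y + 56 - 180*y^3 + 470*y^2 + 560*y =-180*y^3 + 382*y^2 + 460*y + 42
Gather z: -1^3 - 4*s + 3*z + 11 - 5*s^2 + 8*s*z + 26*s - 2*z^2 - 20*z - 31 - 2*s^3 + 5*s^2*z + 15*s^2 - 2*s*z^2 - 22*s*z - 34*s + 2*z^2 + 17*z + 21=-2*s^3 + 10*s^2 - 2*s*z^2 - 12*s + z*(5*s^2 - 14*s)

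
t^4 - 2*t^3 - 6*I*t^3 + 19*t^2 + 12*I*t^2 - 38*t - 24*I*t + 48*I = (t - 2)*(t - 8*I)*(t - I)*(t + 3*I)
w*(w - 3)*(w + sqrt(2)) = w^3 - 3*w^2 + sqrt(2)*w^2 - 3*sqrt(2)*w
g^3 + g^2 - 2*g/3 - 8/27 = (g - 2/3)*(g + 1/3)*(g + 4/3)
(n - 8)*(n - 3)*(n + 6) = n^3 - 5*n^2 - 42*n + 144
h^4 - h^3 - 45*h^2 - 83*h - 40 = (h - 8)*(h + 1)^2*(h + 5)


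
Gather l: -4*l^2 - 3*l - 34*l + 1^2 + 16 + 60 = -4*l^2 - 37*l + 77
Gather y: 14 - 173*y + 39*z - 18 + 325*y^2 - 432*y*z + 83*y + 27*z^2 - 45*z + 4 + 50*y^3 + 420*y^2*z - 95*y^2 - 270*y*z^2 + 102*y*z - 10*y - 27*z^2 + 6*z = 50*y^3 + y^2*(420*z + 230) + y*(-270*z^2 - 330*z - 100)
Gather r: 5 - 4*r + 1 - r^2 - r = -r^2 - 5*r + 6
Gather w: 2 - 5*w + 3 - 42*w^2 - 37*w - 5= -42*w^2 - 42*w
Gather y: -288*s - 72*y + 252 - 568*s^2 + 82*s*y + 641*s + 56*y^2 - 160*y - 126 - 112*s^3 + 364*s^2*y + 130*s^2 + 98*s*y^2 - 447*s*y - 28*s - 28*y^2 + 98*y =-112*s^3 - 438*s^2 + 325*s + y^2*(98*s + 28) + y*(364*s^2 - 365*s - 134) + 126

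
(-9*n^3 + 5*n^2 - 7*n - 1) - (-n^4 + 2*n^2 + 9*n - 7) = n^4 - 9*n^3 + 3*n^2 - 16*n + 6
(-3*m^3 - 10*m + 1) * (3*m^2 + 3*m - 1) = -9*m^5 - 9*m^4 - 27*m^3 - 27*m^2 + 13*m - 1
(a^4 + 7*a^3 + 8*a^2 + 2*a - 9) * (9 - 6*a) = -6*a^5 - 33*a^4 + 15*a^3 + 60*a^2 + 72*a - 81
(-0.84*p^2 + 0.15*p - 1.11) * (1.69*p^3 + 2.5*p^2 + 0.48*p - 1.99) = -1.4196*p^5 - 1.8465*p^4 - 1.9041*p^3 - 1.0314*p^2 - 0.8313*p + 2.2089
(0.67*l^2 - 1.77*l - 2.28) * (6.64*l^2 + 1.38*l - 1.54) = 4.4488*l^4 - 10.8282*l^3 - 18.6136*l^2 - 0.420599999999999*l + 3.5112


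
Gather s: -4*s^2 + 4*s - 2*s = -4*s^2 + 2*s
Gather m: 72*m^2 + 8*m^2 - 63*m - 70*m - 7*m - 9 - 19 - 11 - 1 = 80*m^2 - 140*m - 40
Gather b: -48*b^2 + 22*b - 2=-48*b^2 + 22*b - 2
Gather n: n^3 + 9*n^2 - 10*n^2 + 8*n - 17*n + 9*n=n^3 - n^2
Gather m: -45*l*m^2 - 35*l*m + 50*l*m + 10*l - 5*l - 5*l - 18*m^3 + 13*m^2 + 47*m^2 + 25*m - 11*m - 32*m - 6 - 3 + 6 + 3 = -18*m^3 + m^2*(60 - 45*l) + m*(15*l - 18)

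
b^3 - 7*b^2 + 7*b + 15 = (b - 5)*(b - 3)*(b + 1)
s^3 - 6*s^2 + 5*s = s*(s - 5)*(s - 1)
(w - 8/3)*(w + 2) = w^2 - 2*w/3 - 16/3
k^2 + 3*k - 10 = (k - 2)*(k + 5)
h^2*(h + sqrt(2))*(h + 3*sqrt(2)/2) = h^4 + 5*sqrt(2)*h^3/2 + 3*h^2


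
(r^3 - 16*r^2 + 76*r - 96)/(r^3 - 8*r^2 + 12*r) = (r - 8)/r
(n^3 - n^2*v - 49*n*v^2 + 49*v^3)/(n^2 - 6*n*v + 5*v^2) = (-n^2 + 49*v^2)/(-n + 5*v)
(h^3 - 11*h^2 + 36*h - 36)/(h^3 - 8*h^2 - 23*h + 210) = (h^2 - 5*h + 6)/(h^2 - 2*h - 35)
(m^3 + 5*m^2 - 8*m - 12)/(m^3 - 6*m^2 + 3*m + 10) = (m + 6)/(m - 5)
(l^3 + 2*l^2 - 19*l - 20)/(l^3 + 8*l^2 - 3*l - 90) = (l^2 - 3*l - 4)/(l^2 + 3*l - 18)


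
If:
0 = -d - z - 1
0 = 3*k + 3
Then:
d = -z - 1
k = -1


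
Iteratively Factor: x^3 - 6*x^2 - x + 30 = (x - 3)*(x^2 - 3*x - 10) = (x - 3)*(x + 2)*(x - 5)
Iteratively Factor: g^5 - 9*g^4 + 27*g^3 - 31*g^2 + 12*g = (g)*(g^4 - 9*g^3 + 27*g^2 - 31*g + 12) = g*(g - 3)*(g^3 - 6*g^2 + 9*g - 4) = g*(g - 3)*(g - 1)*(g^2 - 5*g + 4) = g*(g - 3)*(g - 1)^2*(g - 4)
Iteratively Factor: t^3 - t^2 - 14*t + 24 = (t - 2)*(t^2 + t - 12) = (t - 3)*(t - 2)*(t + 4)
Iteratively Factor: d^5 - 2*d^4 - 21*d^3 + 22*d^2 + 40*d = (d - 5)*(d^4 + 3*d^3 - 6*d^2 - 8*d) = (d - 5)*(d + 4)*(d^3 - d^2 - 2*d) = d*(d - 5)*(d + 4)*(d^2 - d - 2) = d*(d - 5)*(d - 2)*(d + 4)*(d + 1)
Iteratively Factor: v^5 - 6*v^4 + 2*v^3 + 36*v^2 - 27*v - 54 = (v - 3)*(v^4 - 3*v^3 - 7*v^2 + 15*v + 18) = (v - 3)^2*(v^3 - 7*v - 6) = (v - 3)^3*(v^2 + 3*v + 2) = (v - 3)^3*(v + 2)*(v + 1)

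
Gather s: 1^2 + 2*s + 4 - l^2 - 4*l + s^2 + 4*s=-l^2 - 4*l + s^2 + 6*s + 5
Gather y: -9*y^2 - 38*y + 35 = -9*y^2 - 38*y + 35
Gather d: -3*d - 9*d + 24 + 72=96 - 12*d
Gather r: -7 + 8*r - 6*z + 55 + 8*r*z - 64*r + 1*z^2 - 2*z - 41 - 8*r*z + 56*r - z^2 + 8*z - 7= 0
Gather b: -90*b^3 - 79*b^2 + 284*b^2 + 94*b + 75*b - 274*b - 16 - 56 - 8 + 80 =-90*b^3 + 205*b^2 - 105*b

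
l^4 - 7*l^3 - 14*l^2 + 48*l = l*(l - 8)*(l - 2)*(l + 3)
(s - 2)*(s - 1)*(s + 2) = s^3 - s^2 - 4*s + 4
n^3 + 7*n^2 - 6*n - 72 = (n - 3)*(n + 4)*(n + 6)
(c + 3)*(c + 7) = c^2 + 10*c + 21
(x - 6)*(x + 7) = x^2 + x - 42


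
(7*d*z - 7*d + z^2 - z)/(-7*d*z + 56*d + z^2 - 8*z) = (-7*d*z + 7*d - z^2 + z)/(7*d*z - 56*d - z^2 + 8*z)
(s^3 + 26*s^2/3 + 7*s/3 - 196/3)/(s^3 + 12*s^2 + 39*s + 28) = (s - 7/3)/(s + 1)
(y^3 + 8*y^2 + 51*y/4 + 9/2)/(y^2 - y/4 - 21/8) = 2*(2*y^2 + 13*y + 6)/(4*y - 7)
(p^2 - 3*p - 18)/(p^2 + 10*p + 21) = (p - 6)/(p + 7)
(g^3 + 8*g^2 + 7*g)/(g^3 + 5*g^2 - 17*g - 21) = g/(g - 3)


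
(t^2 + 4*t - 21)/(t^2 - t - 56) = (t - 3)/(t - 8)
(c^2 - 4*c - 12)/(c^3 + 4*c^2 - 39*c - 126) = (c + 2)/(c^2 + 10*c + 21)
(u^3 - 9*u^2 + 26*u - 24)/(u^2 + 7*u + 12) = (u^3 - 9*u^2 + 26*u - 24)/(u^2 + 7*u + 12)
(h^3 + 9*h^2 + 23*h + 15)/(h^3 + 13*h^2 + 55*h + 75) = (h + 1)/(h + 5)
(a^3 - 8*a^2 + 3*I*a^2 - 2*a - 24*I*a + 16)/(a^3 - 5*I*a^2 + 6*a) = (a^2 + 2*a*(-4 + I) - 16*I)/(a*(a - 6*I))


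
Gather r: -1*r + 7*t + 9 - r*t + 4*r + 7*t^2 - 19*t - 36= r*(3 - t) + 7*t^2 - 12*t - 27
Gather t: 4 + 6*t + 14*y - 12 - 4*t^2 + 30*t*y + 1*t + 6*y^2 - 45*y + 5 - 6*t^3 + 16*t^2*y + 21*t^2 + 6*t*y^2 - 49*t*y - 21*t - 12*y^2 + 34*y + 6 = -6*t^3 + t^2*(16*y + 17) + t*(6*y^2 - 19*y - 14) - 6*y^2 + 3*y + 3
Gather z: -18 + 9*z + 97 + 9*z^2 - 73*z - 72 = 9*z^2 - 64*z + 7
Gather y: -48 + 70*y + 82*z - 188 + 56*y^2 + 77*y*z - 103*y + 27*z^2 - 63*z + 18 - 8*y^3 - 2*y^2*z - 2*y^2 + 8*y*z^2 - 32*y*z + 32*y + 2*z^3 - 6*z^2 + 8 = -8*y^3 + y^2*(54 - 2*z) + y*(8*z^2 + 45*z - 1) + 2*z^3 + 21*z^2 + 19*z - 210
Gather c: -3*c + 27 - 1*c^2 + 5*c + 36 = -c^2 + 2*c + 63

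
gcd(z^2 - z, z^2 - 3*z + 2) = z - 1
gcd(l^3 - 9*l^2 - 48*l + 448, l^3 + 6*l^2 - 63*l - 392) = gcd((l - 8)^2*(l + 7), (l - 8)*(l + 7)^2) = l^2 - l - 56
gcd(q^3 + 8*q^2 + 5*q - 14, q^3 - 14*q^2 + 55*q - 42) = q - 1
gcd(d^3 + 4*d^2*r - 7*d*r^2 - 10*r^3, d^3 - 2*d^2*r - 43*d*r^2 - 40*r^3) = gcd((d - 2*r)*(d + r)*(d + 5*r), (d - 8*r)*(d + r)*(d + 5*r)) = d^2 + 6*d*r + 5*r^2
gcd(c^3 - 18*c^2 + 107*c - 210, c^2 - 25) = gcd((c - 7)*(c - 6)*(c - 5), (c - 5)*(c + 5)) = c - 5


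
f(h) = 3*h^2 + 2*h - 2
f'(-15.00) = -88.00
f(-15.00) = 643.00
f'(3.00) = 20.00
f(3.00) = 31.00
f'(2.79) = 18.74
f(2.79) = 26.93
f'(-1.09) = -4.54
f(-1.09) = -0.62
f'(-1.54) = -7.24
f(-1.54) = 2.03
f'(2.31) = 15.86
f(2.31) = 18.63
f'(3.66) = 23.96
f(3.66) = 45.51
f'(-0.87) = -3.22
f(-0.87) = -1.47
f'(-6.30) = -35.80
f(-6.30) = 104.47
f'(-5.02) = -28.12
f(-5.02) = 63.56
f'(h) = 6*h + 2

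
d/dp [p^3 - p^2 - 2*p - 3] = 3*p^2 - 2*p - 2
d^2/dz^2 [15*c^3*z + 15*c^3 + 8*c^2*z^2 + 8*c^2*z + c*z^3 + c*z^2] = 2*c*(8*c + 3*z + 1)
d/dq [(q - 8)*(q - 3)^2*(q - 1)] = 4*q^3 - 45*q^2 + 142*q - 129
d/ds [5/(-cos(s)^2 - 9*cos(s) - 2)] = -5*(2*cos(s) + 9)*sin(s)/(cos(s)^2 + 9*cos(s) + 2)^2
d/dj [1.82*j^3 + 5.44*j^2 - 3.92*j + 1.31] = 5.46*j^2 + 10.88*j - 3.92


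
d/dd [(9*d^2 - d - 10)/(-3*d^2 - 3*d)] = -10/(3*d^2)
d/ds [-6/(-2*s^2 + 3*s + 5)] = 6*(3 - 4*s)/(-2*s^2 + 3*s + 5)^2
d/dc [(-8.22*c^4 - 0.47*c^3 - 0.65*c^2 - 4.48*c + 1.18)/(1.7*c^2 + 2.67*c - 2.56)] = (-27.948*c^5 - 66.6412*c^4 + 81.663*c^3 + 9.4901*c^2 - 0.684*c + 8.3182)/(2.89*c^4 + 9.078*c^3 - 1.5751*c^2 - 13.6704*c + 6.5536)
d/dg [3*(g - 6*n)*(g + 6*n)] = 6*g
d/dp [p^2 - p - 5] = 2*p - 1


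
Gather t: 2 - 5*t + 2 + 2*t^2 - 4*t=2*t^2 - 9*t + 4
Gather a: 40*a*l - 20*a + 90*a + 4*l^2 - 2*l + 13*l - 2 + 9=a*(40*l + 70) + 4*l^2 + 11*l + 7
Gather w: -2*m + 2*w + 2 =-2*m + 2*w + 2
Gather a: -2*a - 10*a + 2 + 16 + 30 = 48 - 12*a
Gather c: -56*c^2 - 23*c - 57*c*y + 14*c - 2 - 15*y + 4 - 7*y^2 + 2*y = -56*c^2 + c*(-57*y - 9) - 7*y^2 - 13*y + 2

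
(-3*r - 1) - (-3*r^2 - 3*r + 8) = 3*r^2 - 9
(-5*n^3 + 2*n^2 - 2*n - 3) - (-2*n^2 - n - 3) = -5*n^3 + 4*n^2 - n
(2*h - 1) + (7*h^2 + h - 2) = 7*h^2 + 3*h - 3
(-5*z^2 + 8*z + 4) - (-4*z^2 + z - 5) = -z^2 + 7*z + 9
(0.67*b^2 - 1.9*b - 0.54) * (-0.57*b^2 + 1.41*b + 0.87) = -0.3819*b^4 + 2.0277*b^3 - 1.7883*b^2 - 2.4144*b - 0.4698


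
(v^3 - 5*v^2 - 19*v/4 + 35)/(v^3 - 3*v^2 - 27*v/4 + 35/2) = (v - 4)/(v - 2)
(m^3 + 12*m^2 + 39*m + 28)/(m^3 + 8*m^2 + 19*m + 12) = (m + 7)/(m + 3)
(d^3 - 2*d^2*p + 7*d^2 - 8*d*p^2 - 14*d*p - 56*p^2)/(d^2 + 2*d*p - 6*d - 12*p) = (d^2 - 4*d*p + 7*d - 28*p)/(d - 6)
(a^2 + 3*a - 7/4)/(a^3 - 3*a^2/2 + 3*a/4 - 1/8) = 2*(2*a + 7)/(4*a^2 - 4*a + 1)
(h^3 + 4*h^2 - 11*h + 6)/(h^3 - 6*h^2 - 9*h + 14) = (h^2 + 5*h - 6)/(h^2 - 5*h - 14)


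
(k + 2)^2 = k^2 + 4*k + 4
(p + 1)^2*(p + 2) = p^3 + 4*p^2 + 5*p + 2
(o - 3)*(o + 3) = o^2 - 9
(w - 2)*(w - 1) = w^2 - 3*w + 2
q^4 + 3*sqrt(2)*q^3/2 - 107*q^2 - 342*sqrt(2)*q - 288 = (q - 8*sqrt(2))*(q + sqrt(2)/2)*(q + 3*sqrt(2))*(q + 6*sqrt(2))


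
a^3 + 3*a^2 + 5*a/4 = a*(a + 1/2)*(a + 5/2)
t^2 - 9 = (t - 3)*(t + 3)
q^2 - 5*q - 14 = (q - 7)*(q + 2)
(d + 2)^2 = d^2 + 4*d + 4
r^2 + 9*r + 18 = (r + 3)*(r + 6)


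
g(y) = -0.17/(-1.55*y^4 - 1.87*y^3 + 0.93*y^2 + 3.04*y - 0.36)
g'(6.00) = -0.00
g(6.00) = 0.00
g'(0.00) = 3.99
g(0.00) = 0.47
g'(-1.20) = 0.08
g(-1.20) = 0.06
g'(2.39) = -0.00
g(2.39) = 0.00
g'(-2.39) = 0.01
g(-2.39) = 0.01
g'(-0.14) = 0.78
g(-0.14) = 0.22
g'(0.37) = 0.76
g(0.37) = -0.22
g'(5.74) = -0.00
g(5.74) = 0.00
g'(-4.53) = 0.00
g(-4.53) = 0.00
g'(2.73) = -0.00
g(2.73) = 0.00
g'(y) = -0.17*(6.2*y^3 + 5.61*y^2 - 1.86*y - 3.04)/(-1.55*y^4 - 1.87*y^3 + 0.93*y^2 + 3.04*y - 0.36)^2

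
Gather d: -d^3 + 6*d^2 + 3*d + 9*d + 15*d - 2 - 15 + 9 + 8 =-d^3 + 6*d^2 + 27*d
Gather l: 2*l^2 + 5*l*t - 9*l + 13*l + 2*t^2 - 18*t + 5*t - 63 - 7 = 2*l^2 + l*(5*t + 4) + 2*t^2 - 13*t - 70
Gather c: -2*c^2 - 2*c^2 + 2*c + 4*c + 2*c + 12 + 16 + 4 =-4*c^2 + 8*c + 32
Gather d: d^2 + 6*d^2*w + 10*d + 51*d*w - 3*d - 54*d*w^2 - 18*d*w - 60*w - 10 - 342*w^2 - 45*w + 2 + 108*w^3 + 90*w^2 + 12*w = d^2*(6*w + 1) + d*(-54*w^2 + 33*w + 7) + 108*w^3 - 252*w^2 - 93*w - 8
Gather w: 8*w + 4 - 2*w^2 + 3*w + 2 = -2*w^2 + 11*w + 6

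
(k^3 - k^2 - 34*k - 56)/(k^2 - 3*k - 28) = k + 2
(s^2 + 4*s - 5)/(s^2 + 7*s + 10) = (s - 1)/(s + 2)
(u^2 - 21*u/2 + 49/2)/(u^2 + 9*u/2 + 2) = (2*u^2 - 21*u + 49)/(2*u^2 + 9*u + 4)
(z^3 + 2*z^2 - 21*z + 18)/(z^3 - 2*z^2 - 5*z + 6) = (z + 6)/(z + 2)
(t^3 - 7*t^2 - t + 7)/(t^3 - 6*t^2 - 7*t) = (t - 1)/t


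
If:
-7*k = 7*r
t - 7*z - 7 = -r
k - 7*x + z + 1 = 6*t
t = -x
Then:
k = -4*z - 4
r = 4*z + 4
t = 3*z + 3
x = -3*z - 3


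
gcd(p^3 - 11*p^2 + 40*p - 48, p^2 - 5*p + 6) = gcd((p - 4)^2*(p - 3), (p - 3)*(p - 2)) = p - 3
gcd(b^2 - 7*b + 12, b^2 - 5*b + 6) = b - 3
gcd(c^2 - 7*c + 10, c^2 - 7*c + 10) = c^2 - 7*c + 10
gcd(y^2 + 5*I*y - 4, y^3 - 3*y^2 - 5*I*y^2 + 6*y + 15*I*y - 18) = y + I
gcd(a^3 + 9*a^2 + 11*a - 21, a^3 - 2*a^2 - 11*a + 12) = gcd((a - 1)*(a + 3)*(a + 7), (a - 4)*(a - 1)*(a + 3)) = a^2 + 2*a - 3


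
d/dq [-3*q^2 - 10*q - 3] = -6*q - 10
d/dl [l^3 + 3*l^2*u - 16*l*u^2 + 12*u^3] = 3*l^2 + 6*l*u - 16*u^2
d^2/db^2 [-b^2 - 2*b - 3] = -2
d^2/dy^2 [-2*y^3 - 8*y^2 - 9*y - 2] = -12*y - 16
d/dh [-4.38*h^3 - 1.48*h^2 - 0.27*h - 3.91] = -13.14*h^2 - 2.96*h - 0.27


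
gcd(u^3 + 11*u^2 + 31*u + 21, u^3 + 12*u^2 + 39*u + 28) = u^2 + 8*u + 7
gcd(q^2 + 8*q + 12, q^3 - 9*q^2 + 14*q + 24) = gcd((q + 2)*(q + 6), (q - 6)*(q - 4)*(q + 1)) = 1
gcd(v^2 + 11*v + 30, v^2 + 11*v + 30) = v^2 + 11*v + 30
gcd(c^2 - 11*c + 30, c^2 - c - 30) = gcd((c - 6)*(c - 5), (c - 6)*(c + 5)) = c - 6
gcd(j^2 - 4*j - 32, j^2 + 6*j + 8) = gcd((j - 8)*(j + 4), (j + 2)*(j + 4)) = j + 4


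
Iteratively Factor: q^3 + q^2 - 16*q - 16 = (q + 1)*(q^2 - 16) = (q - 4)*(q + 1)*(q + 4)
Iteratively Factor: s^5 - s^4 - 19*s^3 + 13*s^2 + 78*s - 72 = (s + 3)*(s^4 - 4*s^3 - 7*s^2 + 34*s - 24) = (s + 3)^2*(s^3 - 7*s^2 + 14*s - 8) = (s - 1)*(s + 3)^2*(s^2 - 6*s + 8) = (s - 2)*(s - 1)*(s + 3)^2*(s - 4)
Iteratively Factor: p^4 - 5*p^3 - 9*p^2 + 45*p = (p - 5)*(p^3 - 9*p) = (p - 5)*(p - 3)*(p^2 + 3*p) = p*(p - 5)*(p - 3)*(p + 3)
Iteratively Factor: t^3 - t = (t)*(t^2 - 1) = t*(t - 1)*(t + 1)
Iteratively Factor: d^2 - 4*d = (d - 4)*(d)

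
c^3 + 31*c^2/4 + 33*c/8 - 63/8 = (c - 3/4)*(c + 3/2)*(c + 7)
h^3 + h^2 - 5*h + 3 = (h - 1)^2*(h + 3)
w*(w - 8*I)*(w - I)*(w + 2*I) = w^4 - 7*I*w^3 + 10*w^2 - 16*I*w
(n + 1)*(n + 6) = n^2 + 7*n + 6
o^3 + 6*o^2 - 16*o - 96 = (o - 4)*(o + 4)*(o + 6)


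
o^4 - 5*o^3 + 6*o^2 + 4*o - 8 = (o - 2)^3*(o + 1)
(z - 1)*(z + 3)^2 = z^3 + 5*z^2 + 3*z - 9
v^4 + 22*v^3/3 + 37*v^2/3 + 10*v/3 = v*(v + 1/3)*(v + 2)*(v + 5)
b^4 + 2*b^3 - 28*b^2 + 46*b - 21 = (b - 3)*(b - 1)^2*(b + 7)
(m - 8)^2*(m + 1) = m^3 - 15*m^2 + 48*m + 64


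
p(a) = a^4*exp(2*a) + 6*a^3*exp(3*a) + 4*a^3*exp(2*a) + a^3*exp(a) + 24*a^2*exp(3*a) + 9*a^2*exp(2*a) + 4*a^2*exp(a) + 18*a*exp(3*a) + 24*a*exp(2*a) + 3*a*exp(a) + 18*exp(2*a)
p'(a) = 2*a^4*exp(2*a) + 18*a^3*exp(3*a) + 12*a^3*exp(2*a) + a^3*exp(a) + 90*a^2*exp(3*a) + 30*a^2*exp(2*a) + 7*a^2*exp(a) + 102*a*exp(3*a) + 66*a*exp(2*a) + 11*a*exp(a) + 18*exp(3*a) + 60*exp(2*a) + 3*exp(a)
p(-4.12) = -0.21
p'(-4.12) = 0.12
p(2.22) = 190671.69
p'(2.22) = 736697.99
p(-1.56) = 0.03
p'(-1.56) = -0.27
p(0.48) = 150.41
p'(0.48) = 655.94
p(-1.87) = 0.10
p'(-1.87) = -0.15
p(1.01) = 1459.83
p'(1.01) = 6144.37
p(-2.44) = 0.11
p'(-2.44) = 0.12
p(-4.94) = -0.26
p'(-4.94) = 0.00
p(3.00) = 3647212.78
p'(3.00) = 13538603.54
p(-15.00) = 0.00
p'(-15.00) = 0.00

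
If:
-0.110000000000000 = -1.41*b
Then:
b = 0.08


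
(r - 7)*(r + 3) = r^2 - 4*r - 21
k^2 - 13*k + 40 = (k - 8)*(k - 5)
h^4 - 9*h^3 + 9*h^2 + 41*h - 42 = (h - 7)*(h - 3)*(h - 1)*(h + 2)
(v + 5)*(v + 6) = v^2 + 11*v + 30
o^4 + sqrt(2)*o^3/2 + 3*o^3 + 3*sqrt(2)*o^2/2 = o^2*(o + 3)*(o + sqrt(2)/2)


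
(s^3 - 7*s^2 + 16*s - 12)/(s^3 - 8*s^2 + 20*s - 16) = (s - 3)/(s - 4)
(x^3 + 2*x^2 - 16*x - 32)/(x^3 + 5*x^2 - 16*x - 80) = (x + 2)/(x + 5)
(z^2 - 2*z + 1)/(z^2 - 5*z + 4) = (z - 1)/(z - 4)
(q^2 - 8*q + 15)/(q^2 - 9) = (q - 5)/(q + 3)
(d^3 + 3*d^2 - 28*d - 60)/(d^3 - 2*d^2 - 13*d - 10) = (d + 6)/(d + 1)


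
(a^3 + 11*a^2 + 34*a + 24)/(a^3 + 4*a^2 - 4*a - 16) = (a^2 + 7*a + 6)/(a^2 - 4)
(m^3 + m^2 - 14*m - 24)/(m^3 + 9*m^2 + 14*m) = (m^2 - m - 12)/(m*(m + 7))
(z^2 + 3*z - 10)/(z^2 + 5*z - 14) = (z + 5)/(z + 7)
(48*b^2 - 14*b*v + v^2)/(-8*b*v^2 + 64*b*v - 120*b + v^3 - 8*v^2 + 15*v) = (-6*b + v)/(v^2 - 8*v + 15)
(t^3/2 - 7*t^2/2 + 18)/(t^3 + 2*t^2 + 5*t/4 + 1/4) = 2*(t^3 - 7*t^2 + 36)/(4*t^3 + 8*t^2 + 5*t + 1)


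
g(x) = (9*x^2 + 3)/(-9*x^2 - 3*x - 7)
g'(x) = 18*x/(-9*x^2 - 3*x - 7) + (18*x + 3)*(9*x^2 + 3)/(-9*x^2 - 3*x - 7)^2 = 9*(-3*x^2 - 8*x + 1)/(81*x^4 + 54*x^3 + 135*x^2 + 42*x + 49)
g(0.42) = -0.47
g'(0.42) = -0.27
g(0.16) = -0.42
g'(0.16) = -0.05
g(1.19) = -0.68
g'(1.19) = -0.21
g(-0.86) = -0.87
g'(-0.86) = 0.42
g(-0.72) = -0.81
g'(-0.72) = 0.52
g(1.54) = -0.74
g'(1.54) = -0.15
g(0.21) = -0.42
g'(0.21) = -0.11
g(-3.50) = -1.06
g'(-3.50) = -0.01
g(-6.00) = -1.04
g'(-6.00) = -0.00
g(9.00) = -0.96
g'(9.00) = 0.00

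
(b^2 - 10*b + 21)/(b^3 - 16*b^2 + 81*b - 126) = 1/(b - 6)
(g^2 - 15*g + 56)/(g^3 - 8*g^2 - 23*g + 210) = (g - 8)/(g^2 - g - 30)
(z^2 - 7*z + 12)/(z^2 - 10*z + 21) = (z - 4)/(z - 7)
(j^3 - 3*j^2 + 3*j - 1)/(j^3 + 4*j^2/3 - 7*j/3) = 3*(j^2 - 2*j + 1)/(j*(3*j + 7))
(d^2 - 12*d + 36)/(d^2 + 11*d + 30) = (d^2 - 12*d + 36)/(d^2 + 11*d + 30)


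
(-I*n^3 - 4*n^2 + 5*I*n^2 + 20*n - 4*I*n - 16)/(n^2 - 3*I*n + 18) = (-I*n^3 + n^2*(-4 + 5*I) + 4*n*(5 - I) - 16)/(n^2 - 3*I*n + 18)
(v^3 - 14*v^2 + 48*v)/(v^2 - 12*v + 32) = v*(v - 6)/(v - 4)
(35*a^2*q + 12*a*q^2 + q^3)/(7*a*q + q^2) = 5*a + q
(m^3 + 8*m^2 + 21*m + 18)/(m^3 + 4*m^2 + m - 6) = (m + 3)/(m - 1)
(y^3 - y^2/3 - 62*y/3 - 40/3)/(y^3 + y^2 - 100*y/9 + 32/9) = 3*(3*y^2 - 13*y - 10)/(9*y^2 - 27*y + 8)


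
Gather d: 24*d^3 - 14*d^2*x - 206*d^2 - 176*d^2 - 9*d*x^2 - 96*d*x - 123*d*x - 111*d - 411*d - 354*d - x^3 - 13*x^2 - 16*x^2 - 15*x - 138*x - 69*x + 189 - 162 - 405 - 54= 24*d^3 + d^2*(-14*x - 382) + d*(-9*x^2 - 219*x - 876) - x^3 - 29*x^2 - 222*x - 432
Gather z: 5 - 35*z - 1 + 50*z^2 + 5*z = 50*z^2 - 30*z + 4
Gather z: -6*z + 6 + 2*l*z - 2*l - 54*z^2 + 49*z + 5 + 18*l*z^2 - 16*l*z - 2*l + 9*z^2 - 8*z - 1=-4*l + z^2*(18*l - 45) + z*(35 - 14*l) + 10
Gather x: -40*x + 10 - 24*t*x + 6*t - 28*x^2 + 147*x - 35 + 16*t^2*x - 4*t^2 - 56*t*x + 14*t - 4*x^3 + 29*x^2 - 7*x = -4*t^2 + 20*t - 4*x^3 + x^2 + x*(16*t^2 - 80*t + 100) - 25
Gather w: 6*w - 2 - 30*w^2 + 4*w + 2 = -30*w^2 + 10*w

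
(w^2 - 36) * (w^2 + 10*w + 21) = w^4 + 10*w^3 - 15*w^2 - 360*w - 756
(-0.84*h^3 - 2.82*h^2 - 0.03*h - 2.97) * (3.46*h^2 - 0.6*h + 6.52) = -2.9064*h^5 - 9.2532*h^4 - 3.8886*h^3 - 28.6446*h^2 + 1.5864*h - 19.3644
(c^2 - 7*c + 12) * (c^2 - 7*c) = c^4 - 14*c^3 + 61*c^2 - 84*c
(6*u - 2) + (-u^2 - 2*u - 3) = -u^2 + 4*u - 5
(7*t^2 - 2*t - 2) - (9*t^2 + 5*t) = -2*t^2 - 7*t - 2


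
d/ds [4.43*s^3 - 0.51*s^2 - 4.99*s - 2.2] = 13.29*s^2 - 1.02*s - 4.99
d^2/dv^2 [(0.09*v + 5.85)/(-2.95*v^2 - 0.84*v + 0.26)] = (-(0.09*v + 5.85)*(5.9*v + 0.84)*(11.8*v + 1.68) + (1.593*v + 34.6662)*(2.95*v^2 + 0.84*v - 0.26))/(2.95*v^2 + 0.84*v - 0.26)^3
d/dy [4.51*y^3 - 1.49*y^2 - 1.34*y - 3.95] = 13.53*y^2 - 2.98*y - 1.34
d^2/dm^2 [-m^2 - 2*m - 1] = -2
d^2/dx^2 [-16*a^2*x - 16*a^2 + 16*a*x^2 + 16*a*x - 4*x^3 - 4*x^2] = 32*a - 24*x - 8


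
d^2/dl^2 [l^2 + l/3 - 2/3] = 2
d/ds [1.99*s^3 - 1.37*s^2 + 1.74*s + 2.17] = 5.97*s^2 - 2.74*s + 1.74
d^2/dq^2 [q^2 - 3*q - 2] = 2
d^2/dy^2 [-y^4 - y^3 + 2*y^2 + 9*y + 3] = -12*y^2 - 6*y + 4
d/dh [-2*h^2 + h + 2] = 1 - 4*h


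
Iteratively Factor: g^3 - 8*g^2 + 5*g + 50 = (g - 5)*(g^2 - 3*g - 10) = (g - 5)^2*(g + 2)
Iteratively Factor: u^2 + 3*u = (u)*(u + 3)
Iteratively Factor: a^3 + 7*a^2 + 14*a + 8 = (a + 1)*(a^2 + 6*a + 8) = (a + 1)*(a + 4)*(a + 2)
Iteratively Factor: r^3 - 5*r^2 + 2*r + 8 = (r - 4)*(r^2 - r - 2) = (r - 4)*(r + 1)*(r - 2)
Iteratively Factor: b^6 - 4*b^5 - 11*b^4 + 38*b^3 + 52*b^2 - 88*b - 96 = (b - 2)*(b^5 - 2*b^4 - 15*b^3 + 8*b^2 + 68*b + 48) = (b - 2)*(b + 1)*(b^4 - 3*b^3 - 12*b^2 + 20*b + 48) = (b - 3)*(b - 2)*(b + 1)*(b^3 - 12*b - 16) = (b - 3)*(b - 2)*(b + 1)*(b + 2)*(b^2 - 2*b - 8) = (b - 3)*(b - 2)*(b + 1)*(b + 2)^2*(b - 4)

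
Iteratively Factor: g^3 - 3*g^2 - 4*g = (g)*(g^2 - 3*g - 4) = g*(g + 1)*(g - 4)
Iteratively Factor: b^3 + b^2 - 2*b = (b + 2)*(b^2 - b) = (b - 1)*(b + 2)*(b)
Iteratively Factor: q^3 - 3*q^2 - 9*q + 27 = (q - 3)*(q^2 - 9) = (q - 3)*(q + 3)*(q - 3)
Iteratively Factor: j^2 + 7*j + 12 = (j + 3)*(j + 4)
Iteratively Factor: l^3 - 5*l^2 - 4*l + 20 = (l - 5)*(l^2 - 4) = (l - 5)*(l + 2)*(l - 2)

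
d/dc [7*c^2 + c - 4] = 14*c + 1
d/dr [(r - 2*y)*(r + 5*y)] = 2*r + 3*y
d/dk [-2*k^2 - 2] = -4*k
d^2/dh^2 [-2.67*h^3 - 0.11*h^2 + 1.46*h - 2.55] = -16.02*h - 0.22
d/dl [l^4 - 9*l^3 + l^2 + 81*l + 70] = 4*l^3 - 27*l^2 + 2*l + 81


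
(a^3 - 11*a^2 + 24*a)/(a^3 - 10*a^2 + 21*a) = (a - 8)/(a - 7)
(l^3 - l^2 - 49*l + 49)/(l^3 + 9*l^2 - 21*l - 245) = (l^2 - 8*l + 7)/(l^2 + 2*l - 35)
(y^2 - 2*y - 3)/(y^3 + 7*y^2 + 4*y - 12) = (y^2 - 2*y - 3)/(y^3 + 7*y^2 + 4*y - 12)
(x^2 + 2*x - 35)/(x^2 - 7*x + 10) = (x + 7)/(x - 2)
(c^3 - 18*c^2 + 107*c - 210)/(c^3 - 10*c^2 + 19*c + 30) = (c - 7)/(c + 1)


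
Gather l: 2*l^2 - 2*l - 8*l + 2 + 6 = 2*l^2 - 10*l + 8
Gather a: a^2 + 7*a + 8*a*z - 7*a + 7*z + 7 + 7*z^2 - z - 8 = a^2 + 8*a*z + 7*z^2 + 6*z - 1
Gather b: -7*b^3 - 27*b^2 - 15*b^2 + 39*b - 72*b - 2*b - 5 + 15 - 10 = -7*b^3 - 42*b^2 - 35*b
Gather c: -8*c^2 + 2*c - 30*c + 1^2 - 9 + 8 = -8*c^2 - 28*c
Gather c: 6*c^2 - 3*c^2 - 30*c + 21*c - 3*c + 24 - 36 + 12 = 3*c^2 - 12*c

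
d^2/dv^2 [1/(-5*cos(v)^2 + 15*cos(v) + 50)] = (-4*sin(v)^4 + 51*sin(v)^2 + 75*cos(v)/4 + 9*cos(3*v)/4 - 9)/(5*(sin(v)^2 + 3*cos(v) + 9)^3)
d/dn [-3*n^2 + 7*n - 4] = 7 - 6*n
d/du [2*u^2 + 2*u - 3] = 4*u + 2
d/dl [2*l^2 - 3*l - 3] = 4*l - 3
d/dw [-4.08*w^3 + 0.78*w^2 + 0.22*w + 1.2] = -12.24*w^2 + 1.56*w + 0.22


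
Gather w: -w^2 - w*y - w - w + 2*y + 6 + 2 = -w^2 + w*(-y - 2) + 2*y + 8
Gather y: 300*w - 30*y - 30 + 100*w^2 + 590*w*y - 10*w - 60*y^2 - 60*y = 100*w^2 + 290*w - 60*y^2 + y*(590*w - 90) - 30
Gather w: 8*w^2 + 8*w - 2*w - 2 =8*w^2 + 6*w - 2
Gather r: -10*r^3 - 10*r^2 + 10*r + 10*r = -10*r^3 - 10*r^2 + 20*r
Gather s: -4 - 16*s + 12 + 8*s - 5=3 - 8*s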